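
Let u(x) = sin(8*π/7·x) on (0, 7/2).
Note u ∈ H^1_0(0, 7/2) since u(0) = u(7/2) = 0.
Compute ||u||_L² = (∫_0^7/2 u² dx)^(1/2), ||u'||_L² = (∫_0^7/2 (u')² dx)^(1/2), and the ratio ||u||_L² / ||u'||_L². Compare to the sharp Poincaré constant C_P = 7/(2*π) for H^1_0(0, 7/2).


||u||_L² / ||u'||_L² = 7/(8*π) < C_P = 7/(2*π).

u(x) = sin(8*π/7·x), so u'(x) = 8*π*cos(8*π*x/7)/7.
Writing u(x) = A·sin(kπx/L) with A = 1 and k = 4, use ∫_0^L sin²(kπx/L) dx = L/2 and ∫_0^L cos²(kπx/L) dx = L/2.
u² = 1·sin²(8*π/7·x) and (u')² = 64*π^2/49·cos²(8*π/7·x), and each of sin², cos² integrates to L/2 = 7/4 over (0, 7/2).
∫_0^7/2 u² dx = 7/4, so ||u||_L² = sqrt(7)/2.
∫_0^7/2 (u')² dx = 16*π^2/7, so ||u'||_L² = 4*sqrt(7)*π/7.
Ratio ||u||_L² / ||u'||_L² = 7/(8*π).
Sharp Poincaré constant on H^1_0(0, 7/2) is C_P = L/π = 7/(2*π), achieved by sin(2*π/7·x).
This is the k = 4 harmonic; the ratio L/(kπ) is strictly less than C_P = L/π, consistent with the sharp inequality ||u||_L² ≤ C_P ||u'||_L².


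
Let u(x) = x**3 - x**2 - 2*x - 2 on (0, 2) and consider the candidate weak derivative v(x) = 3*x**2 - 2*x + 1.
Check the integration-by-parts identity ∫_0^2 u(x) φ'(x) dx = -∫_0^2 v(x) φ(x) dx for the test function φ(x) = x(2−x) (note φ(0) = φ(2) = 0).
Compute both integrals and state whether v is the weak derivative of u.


LHS = 8/15, RHS = -52/15. No, v is not the weak derivative of u.

u(x) = x**3 - x**2 - 2*x - 2, classical derivative u'(x) = 3*x**2 - 2*x - 2.
φ(x) = x(2−x), so φ'(x) = 2 - 2*x.
Note φ(0) = φ(2) = 0, so the boundary term u·φ vanishes.
LHS = ∫_0^2 u(x) φ'(x) dx = ∫_0^2 (-2*x^4 + 4*x^3 + 2*x^2 - 4) dx. Term by term:
  ∫_0^2 -2*x^4 dx = -64/5;  ∫_0^2 4*x^3 dx = 16;  ∫_0^2 2*x^2 dx = 16/3;
  ∫_0^2 -4 dx = -8.
Sum: -64/5 + 16 + 16/3 − 8 = 8/15.
So LHS = 8/15.
∫_0^2 v(x) φ(x) dx = ∫_0^2 (-3*x^4 + 8*x^3 - 5*x^2 + 2*x) dx. Term by term:
  ∫_0^2 -3*x^4 dx = -96/5;  ∫_0^2 8*x^3 dx = 32;  ∫_0^2 -5*x^2 dx = -40/3;
  ∫_0^2 2*x dx = 4.
Sum: -96/5 + 32 − 40/3 + 4 = 52/15.
So RHS = -∫_0^2 v(x) φ(x) dx = -52/15.
LHS − RHS = 4 ≠ 0, so the identity fails.
(For a valid weak derivative the identity must hold for EVERY test function, in particular this one. The failure shows v is NOT the weak derivative of u.)
Correct weak derivative would be u'(x) = 3*x**2 - 2*x - 2.


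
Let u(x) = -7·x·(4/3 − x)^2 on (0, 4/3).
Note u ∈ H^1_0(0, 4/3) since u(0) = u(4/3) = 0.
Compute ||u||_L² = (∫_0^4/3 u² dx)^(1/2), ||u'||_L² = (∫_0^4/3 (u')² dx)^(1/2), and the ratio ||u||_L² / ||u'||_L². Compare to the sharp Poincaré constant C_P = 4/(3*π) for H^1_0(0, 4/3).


||u||_L² / ||u'||_L² = 2*sqrt(14)/21 < C_P = 4/(3*π).

u(x) = -7·x·(4/3 − x)^2, so u'(x) = -21*x^2 + 112*x/3 - 112/9.
u(x) = -7·x·(4/3 − x)^2 vanishes at x = 0 and x = 4/3, so u ∈ H^1_0(0, 4/3). Differentiate via the product rule and integrate the resulting polynomials term by term.
  ∫_0^4/3 u² dx = ∫_0^4/3 (49*x^6 - 784*x^5/3 + 1568*x^4/3 - 12544*x^3/27 + 12544*x^2/81) dx. Term by term:
    ∫_0^4/3 49*x^6 dx = 114688/2187;  ∫_0^4/3 -784*x^5/3 dx = -1605632/6561;  ∫_0^4/3 1568*x^4/3 dx = 1605632/3645;
    ∫_0^4/3 -12544*x^3/27 dx = -802816/2187;  ∫_0^4/3 12544*x^2/81 dx = 802816/6561.
  Sum: 114688/2187 − 1605632/6561 + 1605632/3645 − 802816/2187 + 802816/6561 = 114688/32805.
  ∫_0^4/3 (u')² dx = ∫_0^4/3 (441*x^4 - 1568*x^3 + 17248*x^2/9 - 25088*x/27 + 12544/81) dx. Term by term:
    ∫_0^4/3 441*x^4 dx = 50176/135;  ∫_0^4/3 -1568*x^3 dx = -100352/81;  ∫_0^4/3 17248*x^2/9 dx = 1103872/729;
    ∫_0^4/3 -25088*x/27 dx = -200704/243;  ∫_0^4/3 12544/81 dx = 50176/243.
  Sum: 50176/135 − 100352/81 + 1103872/729 − 200704/243 + 50176/243 = 100352/3645.
∫_0^4/3 u² dx = 114688/32805, so ||u||_L² = 128*sqrt(35)/405.
∫_0^4/3 (u')² dx = 100352/3645, so ||u'||_L² = 224*sqrt(10)/135.
Ratio ||u||_L² / ||u'||_L² = 2*sqrt(14)/21.
Sharp Poincaré constant on H^1_0(0, 4/3) is C_P = L/π = 4/(3*π), achieved by sin(3*π/4·x).
A polynomial bump cannot attain the sharp Poincaré constant (only the first sine eigenfunction does), so the ratio is strictly less than C_P, consistent with ||u||_L² ≤ C_P ||u'||_L².


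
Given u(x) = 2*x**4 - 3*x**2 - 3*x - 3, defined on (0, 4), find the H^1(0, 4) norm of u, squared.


||u||_{H^1}^2 = 66048872/315

The H^1 norm (squared) on an interval (0, L) is
  ||u||_{H^1}^2 = ∫_0^L u(x)^2 dx + ∫_0^L u'(x)^2 dx.
Compute u'(x) = 8*x**3 - 6*x - 3.
Then u(x)^2 = 4*x**8 - 12*x**6 - 12*x**5 - 3*x**4 + 18*x**3 + 27*x**2 + 18*x + 9 and u'(x)^2 = 64*x**6 - 96*x**4 - 48*x**3 + 36*x**2 + 36*x + 9.
Integrate each monomial from 0 to 4 using ∫_0^4 c·x^n dx = c·4^(n+1)/(n+1):
  ∫_0^4 u(x)^2 dx = ∫_0^4 (4*x^8 - 12*x^6 - 12*x^5 - 3*x^4 + 18*x^3 + 27*x^2 + 18*x + 9) dx. Term by term:
    ∫_0^4 4*x^8 dx = 1048576/9;  ∫_0^4 -12*x^6 dx = -196608/7;  ∫_0^4 -12*x^5 dx = -8192;
    ∫_0^4 -3*x^4 dx = -3072/5;  ∫_0^4 18*x^3 dx = 1152;  ∫_0^4 27*x^2 dx = 576;
    ∫_0^4 18*x dx = 144;  ∫_0^4 9 dx = 36.
  Sum: 1048576/9 − 196608/7 − 8192 − 3072/5 + 1152 + 576 + 144 + 36 = 25679804/315.
  ∫_0^4 u'(x)^2 dx = ∫_0^4 (64*x^6 - 96*x^4 - 48*x^3 + 36*x^2 + 36*x + 9) dx. Term by term:
    ∫_0^4 64*x^6 dx = 1048576/7;  ∫_0^4 -96*x^4 dx = -98304/5;  ∫_0^4 -48*x^3 dx = -3072;
    ∫_0^4 36*x^2 dx = 768;  ∫_0^4 36*x dx = 288;  ∫_0^4 9 dx = 36.
  Sum: 1048576/7 − 98304/5 − 3072 + 768 + 288 + 36 = 4485452/35.
Adding: ||u||_{H^1}^2 = 25679804/315 + 4485452/35 = 66048872/315.


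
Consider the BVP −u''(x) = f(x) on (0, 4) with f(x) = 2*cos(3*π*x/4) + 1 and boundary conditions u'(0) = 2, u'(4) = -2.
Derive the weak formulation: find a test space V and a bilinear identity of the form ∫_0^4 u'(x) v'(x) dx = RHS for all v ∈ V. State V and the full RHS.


V = H^1(0, 4) (v unrestricted at boundary; u is determined up to an additive constant); weak form: ∫_0^4 u'v' dx = ∫_0^4 (2*cos(3*π*x/4) + 1) v dx − 2·v(4) − 2·v(0) for all v ∈ V.

Multiply both sides by a test function v and integrate from 0 to 4:
  ∫_0^4 −u''(x) v(x) dx = ∫_0^4 f(x) v(x) dx.
Integrate the LHS by parts once:
  ∫_0^4 −u'' v dx = −[u'(x) v(x)]_0^4 + ∫_0^4 u'(x) v'(x) dx.
Thus ∫_0^4 u'(x) v'(x) dx = ∫_0^4 f(x) v(x) dx + [u'(x) v(x)]_0^4.
Choose V so that boundary terms are either known or forced to vanish.
u has inhomogeneous Neumann u'(0) = 2, u'(4) = -2. [u' v]_0^4 = (-2)·v(4) − (2)·v(0) = − 2·v(4) − 2·v(0). Take V = H^1(0, 4); boundary term becomes part of RHS.
Weak formulation: find u (satisfying any essential BC) such that ∫_0^4 u'(x) v'(x) dx = ∫_0^4 f v dx − 2·v(4) − 2·v(0) for all v ∈ V (Neumann data are natural BCs: they enter the RHS as boundary terms).
Substituting f(x) = 2*cos(3*π*x/4) + 1, the right-hand side is ∫_0^4 (2*cos(3*π*x/4) + 1) v dx − 2·v(4) − 2·v(0).
Compatibility check (pure Neumann): taking v ≡ 1 ∈ V gives 0 = ∫_0^4 f dx + (-2) − (2), i.e. ∫_0^4 f dx must equal u'(0) − u'(4) = 4. Indeed ∫_0^4 (2*cos(3*π*x/4) + 1) dx = 4, so the data are compatible. The solution is then unique only up to an additive constant (fix it e.g. by requiring ∫_0^4 u dx = 0).


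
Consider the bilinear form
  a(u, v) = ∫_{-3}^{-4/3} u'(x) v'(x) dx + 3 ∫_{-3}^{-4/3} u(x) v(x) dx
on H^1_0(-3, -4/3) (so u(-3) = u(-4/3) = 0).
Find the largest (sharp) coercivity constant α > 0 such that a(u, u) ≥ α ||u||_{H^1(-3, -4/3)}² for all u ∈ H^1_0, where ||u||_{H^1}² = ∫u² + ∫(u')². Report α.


α = 1

Coercivity of a(·,·) on H^1_0(-3, -4/3) means a(u, u) ≥ α ||u||_{H^1}² for every u ∈ H^1_0.
The interval has length L = 5/3, and Poincaré/coercivity depend only on L. Here a(u, u) = ∫(u')² + (3)·∫u².
Here c = 3 ≥ 1, so a(u,u) = ∫(u')² + c∫u² ≥ ∫(u')² + ∫u² = ||u||_{H^1}², i.e. α = 1 works. No larger α is possible: a(u,u) ≥ α||u||_{H^1}² means (1−α)∫(u')² ≥ (α−c)∫u², and for the modes u_n = sin(nπ(x−x₀)/L) (x₀ the left endpoint) one has ∫u_n²/∫(u_n')² = (L/(nπ))² → 0, so a(u_n,u_n)/||u_n||_{H^1}² → 1. Hence the optimal constant is α = 1.
Therefore α = 1.


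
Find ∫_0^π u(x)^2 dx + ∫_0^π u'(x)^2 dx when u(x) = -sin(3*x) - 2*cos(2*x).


||u||_{H^1(0,π)}^2 = 24 + 15*π

u'(x) = 4*sin(2*x) - 3*cos(3*x).
Expand u² and (u')² and integrate term by term on (0, π), using: for integers n ≥ 1, ∫_0^π sin²(nx) dx = ∫_0^π cos²(nx) dx = π/2; for n ≠ n', ∫_0^π sin(nx)sin(n'x) dx = ∫_0^π cos(nx)cos(n'x) dx = 0; and by product-to-sum, ∫_0^π sin(nx)cos(n'x) dx = ½∫_0^π [sin((n+n')x) + sin((n−n')x)] dx, which is 0 when n+n' is even and 2n/(n²−n'²) when n+n' is odd (it need not vanish on (0, π)).
  u² squared terms: (-1)²·∫sin(3x)² dx = 1·π/2 = π/2;  (-2)²·∫cos(2x)² dx = 4·π/2 = 2*π.
  u² cross terms: 2·(-1)·(-2)·∫sin(3x)·cos(2x) dx = 4·(6/5) = 24/5.
  So ∫_0^π u² dx = π/2 + 2*π + 24/5 = 24/5 + 5*π/2.
  (u')² squared terms: (-3)²·∫cos(3x)² dx = 9·π/2 = 9*π/2;  (4)²·∫sin(2x)² dx = 16·π/2 = 8*π.
  (u')² cross terms: 2·(-3)·(4)·∫cos(3x)·sin(2x) dx = -24·(-4/5) = 96/5.
  So ∫_0^π (u')² dx = 9*π/2 + 8*π + 96/5 = 96/5 + 25*π/2.
||u||_{H^1}^2 = (24/5 + 5*π/2) + (96/5 + 25*π/2) = 24 + 15*π.


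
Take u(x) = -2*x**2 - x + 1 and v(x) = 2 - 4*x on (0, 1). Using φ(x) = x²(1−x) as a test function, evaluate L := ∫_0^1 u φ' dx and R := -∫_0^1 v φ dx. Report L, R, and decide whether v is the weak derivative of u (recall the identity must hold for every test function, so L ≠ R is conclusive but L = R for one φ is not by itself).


LHS = 17/60, RHS = 1/30. No, v is not the weak derivative of u.

u(x) = -2*x**2 - x + 1, classical derivative u'(x) = -4*x - 1.
φ(x) = x²(1−x), so φ'(x) = x*(2 - 3*x).
Note φ(0) = φ(1) = 0, so the boundary term u·φ vanishes.
LHS = ∫_0^1 u(x) φ'(x) dx = ∫_0^1 (6*x^4 - x^3 - 5*x^2 + 2*x) dx. Term by term:
  ∫_0^1 6*x^4 dx = 6/5;  ∫_0^1 -x^3 dx = -1/4;  ∫_0^1 -5*x^2 dx = -5/3;
  ∫_0^1 2*x dx = 1.
Sum: 6/5 − 1/4 − 5/3 + 1 = 17/60.
So LHS = 17/60.
∫_0^1 v(x) φ(x) dx = ∫_0^1 (4*x^4 - 6*x^3 + 2*x^2) dx. Term by term:
  ∫_0^1 4*x^4 dx = 4/5;  ∫_0^1 -6*x^3 dx = -3/2;  ∫_0^1 2*x^2 dx = 2/3.
Sum: 4/5 − 3/2 + 2/3 = -1/30.
So RHS = -∫_0^1 v(x) φ(x) dx = 1/30.
LHS − RHS = 1/4 ≠ 0, so the identity fails.
(For a valid weak derivative the identity must hold for EVERY test function, in particular this one. The failure shows v is NOT the weak derivative of u.)
Correct weak derivative would be u'(x) = -4*x - 1.


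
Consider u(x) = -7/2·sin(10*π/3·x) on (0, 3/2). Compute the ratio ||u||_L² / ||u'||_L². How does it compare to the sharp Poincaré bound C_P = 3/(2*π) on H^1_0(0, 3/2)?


||u||_L² / ||u'||_L² = 3/(10*π) < C_P = 3/(2*π).

u(x) = -7/2·sin(10*π/3·x), so u'(x) = -35*π*cos(10*π*x/3)/3.
Writing u(x) = A·sin(kπx/L) with A = -7/2 and k = 5, use ∫_0^L sin²(kπx/L) dx = L/2 and ∫_0^L cos²(kπx/L) dx = L/2.
u² = 49/4·sin²(10*π/3·x) and (u')² = 1225*π^2/9·cos²(10*π/3·x), and each of sin², cos² integrates to L/2 = 3/4 over (0, 3/2).
∫_0^3/2 u² dx = 147/16, so ||u||_L² = 7*sqrt(3)/4.
∫_0^3/2 (u')² dx = 1225*π^2/12, so ||u'||_L² = 35*sqrt(3)*π/6.
Ratio ||u||_L² / ||u'||_L² = 3/(10*π).
Sharp Poincaré constant on H^1_0(0, 3/2) is C_P = L/π = 3/(2*π), achieved by sin(2*π/3·x).
This is the k = 5 harmonic; the ratio L/(kπ) is strictly less than C_P = L/π, consistent with the sharp inequality ||u||_L² ≤ C_P ||u'||_L².


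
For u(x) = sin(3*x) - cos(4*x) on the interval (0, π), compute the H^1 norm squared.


||u||_{H^1(0,π)}^2 = 204/7 + 27*π/2

u'(x) = 4*sin(4*x) + 3*cos(3*x).
Expand u² and (u')² and integrate term by term on (0, π), using: for integers n ≥ 1, ∫_0^π sin²(nx) dx = ∫_0^π cos²(nx) dx = π/2; for n ≠ n', ∫_0^π sin(nx)sin(n'x) dx = ∫_0^π cos(nx)cos(n'x) dx = 0; and by product-to-sum, ∫_0^π sin(nx)cos(n'x) dx = ½∫_0^π [sin((n+n')x) + sin((n−n')x)] dx, which is 0 when n+n' is even and 2n/(n²−n'²) when n+n' is odd (it need not vanish on (0, π)).
  u² squared terms: (-1)²·∫cos(4x)² dx = 1·π/2 = π/2;  (1)²·∫sin(3x)² dx = 1·π/2 = π/2.
  u² cross terms: 2·(-1)·(1)·∫cos(4x)·sin(3x) dx = -2·(-6/7) = 12/7.
  So ∫_0^π u² dx = π/2 + π/2 + 12/7 = 12/7 + π.
  (u')² squared terms: (3)²·∫cos(3x)² dx = 9·π/2 = 9*π/2;  (4)²·∫sin(4x)² dx = 16·π/2 = 8*π.
  (u')² cross terms: 2·(3)·(4)·∫cos(3x)·sin(4x) dx = 24·(8/7) = 192/7.
  So ∫_0^π (u')² dx = 9*π/2 + 8*π + 192/7 = 192/7 + 25*π/2.
||u||_{H^1}^2 = (12/7 + π) + (192/7 + 25*π/2) = 204/7 + 27*π/2.


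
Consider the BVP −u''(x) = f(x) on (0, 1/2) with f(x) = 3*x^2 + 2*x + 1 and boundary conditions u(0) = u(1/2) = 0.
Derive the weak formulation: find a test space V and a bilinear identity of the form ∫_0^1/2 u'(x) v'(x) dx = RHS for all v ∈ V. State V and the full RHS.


V = H^1_0(0, 1/2) (so v(0) = v(1/2) = 0); weak form: ∫_0^1/2 u'v' dx = ∫_0^1/2 (3*x^2 + 2*x + 1) v dx for all v ∈ V.

Multiply both sides by a test function v and integrate from 0 to 1/2:
  ∫_0^1/2 −u''(x) v(x) dx = ∫_0^1/2 f(x) v(x) dx.
Integrate the LHS by parts once:
  ∫_0^1/2 −u'' v dx = −[u'(x) v(x)]_0^1/2 + ∫_0^1/2 u'(x) v'(x) dx.
Thus ∫_0^1/2 u'(x) v'(x) dx = ∫_0^1/2 f(x) v(x) dx + [u'(x) v(x)]_0^1/2.
Choose V so that boundary terms are either known or forced to vanish.
u is Dirichlet: u(0) = u(1/2) = 0. Let V = H^1_0(0, 1/2); then v(0) = v(1/2) = 0, and [u' v]_0^1/2 = 0.
Weak formulation: find u (satisfying any essential BC) such that ∫_0^1/2 u'(x) v'(x) dx = ∫_0^1/2 f v dx for all v ∈ V.
Substituting f(x) = 3*x^2 + 2*x + 1, the right-hand side is ∫_0^1/2 (3*x^2 + 2*x + 1) v dx.


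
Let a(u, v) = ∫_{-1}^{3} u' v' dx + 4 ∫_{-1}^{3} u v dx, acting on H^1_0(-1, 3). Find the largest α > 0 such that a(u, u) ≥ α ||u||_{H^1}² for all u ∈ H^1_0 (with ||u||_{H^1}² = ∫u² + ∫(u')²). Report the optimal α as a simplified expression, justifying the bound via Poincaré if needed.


α = 1

Coercivity of a(·,·) on H^1_0(-1, 3) means a(u, u) ≥ α ||u||_{H^1}² for every u ∈ H^1_0.
The interval has length L = 4, and Poincaré/coercivity depend only on L. Here a(u, u) = ∫(u')² + (4)·∫u².
Here c = 4 ≥ 1, so a(u,u) = ∫(u')² + c∫u² ≥ ∫(u')² + ∫u² = ||u||_{H^1}², i.e. α = 1 works. No larger α is possible: a(u,u) ≥ α||u||_{H^1}² means (1−α)∫(u')² ≥ (α−c)∫u², and for the modes u_n = sin(nπ(x−x₀)/L) (x₀ the left endpoint) one has ∫u_n²/∫(u_n')² = (L/(nπ))² → 0, so a(u_n,u_n)/||u_n||_{H^1}² → 1. Hence the optimal constant is α = 1.
Therefore α = 1.


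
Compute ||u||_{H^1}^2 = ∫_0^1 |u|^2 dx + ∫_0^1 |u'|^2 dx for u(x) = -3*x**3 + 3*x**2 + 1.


||u||_{H^1}^2 = 39/14

The H^1 norm (squared) on an interval (0, L) is
  ||u||_{H^1}^2 = ∫_0^L u(x)^2 dx + ∫_0^L u'(x)^2 dx.
Compute u'(x) = -9*x**2 + 6*x.
Then u(x)^2 = 9*x**6 - 18*x**5 + 9*x**4 - 6*x**3 + 6*x**2 + 1 and u'(x)^2 = 81*x**4 - 108*x**3 + 36*x**2.
Integrate each monomial from 0 to 1 using ∫_0^1 c·x^n dx = c·1^(n+1)/(n+1):
  ∫_0^1 u(x)^2 dx = ∫_0^1 (9*x^6 - 18*x^5 + 9*x^4 - 6*x^3 + 6*x^2 + 1) dx. Term by term:
    ∫_0^1 9*x^6 dx = 9/7;  ∫_0^1 -18*x^5 dx = -3;  ∫_0^1 9*x^4 dx = 9/5;
    ∫_0^1 -6*x^3 dx = -3/2;  ∫_0^1 6*x^2 dx = 2;  ∫_0^1 1 dx = 1.
  Sum: 9/7 − 3 + 9/5 − 3/2 + 2 + 1 = 111/70.
  ∫_0^1 u'(x)^2 dx = ∫_0^1 (81*x^4 - 108*x^3 + 36*x^2) dx. Term by term:
    ∫_0^1 81*x^4 dx = 81/5;  ∫_0^1 -108*x^3 dx = -27;  ∫_0^1 36*x^2 dx = 12.
  Sum: 81/5 − 27 + 12 = 6/5.
Adding: ||u||_{H^1}^2 = 111/70 + 6/5 = 39/14.


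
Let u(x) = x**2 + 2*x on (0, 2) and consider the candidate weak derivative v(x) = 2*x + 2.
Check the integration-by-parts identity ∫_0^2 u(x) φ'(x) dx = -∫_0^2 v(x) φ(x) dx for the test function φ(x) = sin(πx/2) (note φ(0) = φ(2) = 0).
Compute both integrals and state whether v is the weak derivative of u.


LHS = -16/π, RHS = -16/π. Yes, v = u' weakly.

u(x) = x**2 + 2*x, classical derivative u'(x) = 2*x + 2.
φ(x) = sin(πx/2), so φ'(x) = π*cos(π*x/2)/2.
Note φ(0) = φ(2) = 0, so the boundary term u·φ vanishes.
LHS = ∫_0^2 u(x) φ'(x) dx = ∫_0^2 (π*x^2*cos(π*x/2)/2 + π*x*cos(π*x/2)) dx. Term by term:
  ∫_0^2 π*x*cos(π*x/2) dx = -8/π;  ∫_0^2 π*x^2*cos(π*x/2)/2 dx = -8/π.
Sum: -8/π − 8/π = -16/π.
So LHS = -16/π.
∫_0^2 v(x) φ(x) dx = ∫_0^2 (2*x*sin(π*x/2) + 2*sin(π*x/2)) dx. Term by term:
  ∫_0^2 2*sin(π*x/2) dx = 8/π;  ∫_0^2 2*x*sin(π*x/2) dx = 8/π.
Sum: 8/π + 8/π = 16/π.
So RHS = -∫_0^2 v(x) φ(x) dx = -16/π.
LHS = RHS, so the identity holds for this test φ.
Moreover u is smooth here and v(x) = u'(x) = 2*x + 2 pointwise, so the identity holds for every test function. Hence v is the weak derivative of u.


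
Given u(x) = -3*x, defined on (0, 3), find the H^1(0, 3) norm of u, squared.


||u||_{H^1}^2 = 108

The H^1 norm (squared) on an interval (0, L) is
  ||u||_{H^1}^2 = ∫_0^L u(x)^2 dx + ∫_0^L u'(x)^2 dx.
Compute u'(x) = -3.
Then u(x)^2 = 9*x**2 and u'(x)^2 = 9.
Integrate each monomial from 0 to 3 using ∫_0^3 c·x^n dx = c·3^(n+1)/(n+1):
  ∫_0^3 u(x)^2 dx = ∫_0^3 (9*x^2) dx. Term by term:
    ∫_0^3 9*x^2 dx = 81.
  ∫_0^3 u'(x)^2 dx = ∫_0^3 (9) dx. Term by term:
    ∫_0^3 9 dx = 27.
Adding: ||u||_{H^1}^2 = 81 + 27 = 108.


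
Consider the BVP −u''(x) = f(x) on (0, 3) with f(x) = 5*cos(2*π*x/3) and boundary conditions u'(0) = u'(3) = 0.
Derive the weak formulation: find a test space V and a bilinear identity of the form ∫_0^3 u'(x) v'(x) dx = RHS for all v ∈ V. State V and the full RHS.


V = H^1(0, 3) (no boundary constraint on v; u is determined up to an additive constant); weak form: ∫_0^3 u'v' dx = ∫_0^3 (5*cos(2*π*x/3)) v dx for all v ∈ V.

Multiply both sides by a test function v and integrate from 0 to 3:
  ∫_0^3 −u''(x) v(x) dx = ∫_0^3 f(x) v(x) dx.
Integrate the LHS by parts once:
  ∫_0^3 −u'' v dx = −[u'(x) v(x)]_0^3 + ∫_0^3 u'(x) v'(x) dx.
Thus ∫_0^3 u'(x) v'(x) dx = ∫_0^3 f(x) v(x) dx + [u'(x) v(x)]_0^3.
Choose V so that boundary terms are either known or forced to vanish.
u has homogeneous Neumann: u'(0) = u'(3) = 0. So [u' v]_0^3 = 0·v(3) − 0·v(0) = 0 for any v; take V = H^1(0, 3).
Weak formulation: find u (satisfying any essential BC) such that ∫_0^3 u'(x) v'(x) dx = ∫_0^3 f v dx for all v ∈ V (homogeneous Neumann, so boundary terms vanish).
Substituting f(x) = 5*cos(2*π*x/3), the right-hand side is ∫_0^3 (5*cos(2*π*x/3)) v dx.
Compatibility check (pure Neumann): taking v ≡ 1 ∈ V gives 0 = ∫_0^3 f dx + (0) − (0), i.e. ∫_0^3 f dx must equal u'(0) − u'(3) = 0. Indeed ∫_0^3 (5*cos(2*π*x/3)) dx = 0, so the data are compatible. The solution is then unique only up to an additive constant (fix it e.g. by requiring ∫_0^3 u dx = 0).


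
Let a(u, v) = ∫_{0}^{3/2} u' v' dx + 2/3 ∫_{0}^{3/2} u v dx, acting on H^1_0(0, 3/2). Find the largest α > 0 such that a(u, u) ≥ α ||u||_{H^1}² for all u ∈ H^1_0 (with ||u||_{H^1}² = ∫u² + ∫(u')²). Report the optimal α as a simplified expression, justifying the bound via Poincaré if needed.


α = 2*(3 + 2*π^2)/(9 + 4*π^2)

Coercivity of a(·,·) on H^1_0(0, 3/2) means a(u, u) ≥ α ||u||_{H^1}² for every u ∈ H^1_0.
The interval has length L = 3/2, and Poincaré/coercivity depend only on L. Here a(u, u) = ∫(u')² + (2/3)·∫u².
Here 0 < c = 2/3 < 1. The condition a(u,u) ≥ α||u||_{H^1}² reads (1−α)∫(u')² ≥ (α−c)∫u². Any admissible α is ≤ 1 (rapidly oscillating u have ∫u²/∫(u')² → 0), and α = 1 would force 0 ≥ (1−c)∫u², impossible since c < 1; so 1−α > 0. By the sharp Poincaré inequality on H^1_0 of an interval of length L, ∫(u')² ≥ (π/L)²∫u² with equality for the first sine mode sin(π(x−x₀)/L) (x₀ the left endpoint), so the inequality holds for all u iff (1−α)(π/L)² ≥ α − c, i.e. α ≤ ((π/L)² + c)/((π/L)² + 1) = (1 + c(L/π)²)/(1 + (L/π)²). With (π/L)² = 4*π^2/9 and c = 2/3, the largest admissible constant is α = ((π/L)² + c)/((π/L)² + 1).
Simplifying, α = 2*(3 + 2*π^2)/(9 + 4*π^2).


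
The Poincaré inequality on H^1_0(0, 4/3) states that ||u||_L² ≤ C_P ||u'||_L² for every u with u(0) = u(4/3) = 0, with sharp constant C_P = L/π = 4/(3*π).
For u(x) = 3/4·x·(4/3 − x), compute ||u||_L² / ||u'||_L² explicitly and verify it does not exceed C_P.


||u||_L² / ||u'||_L² = 2*sqrt(10)/15 < C_P = 4/(3*π).

u(x) = 3/4·x·(4/3 − x), so u'(x) = 1 - 3*x/2.
u(x) = 3/4·x·(4/3 − x) vanishes at x = 0 and x = 4/3, so u ∈ H^1_0(0, 4/3). Differentiate via the product rule and integrate the resulting polynomials term by term.
  ∫_0^4/3 u² dx = ∫_0^4/3 (9*x^4/16 - 3*x^3/2 + x^2) dx. Term by term:
    ∫_0^4/3 9*x^4/16 dx = 64/135;  ∫_0^4/3 -3*x^3/2 dx = -32/27;  ∫_0^4/3 x^2 dx = 64/81.
  Sum: 64/135 − 32/27 + 64/81 = 32/405.
  ∫_0^4/3 (u')² dx = ∫_0^4/3 (9*x^2/4 - 3*x + 1) dx. Term by term:
    ∫_0^4/3 9*x^2/4 dx = 16/9;  ∫_0^4/3 -3*x dx = -8/3;  ∫_0^4/3 1 dx = 4/3.
  Sum: 16/9 − 8/3 + 4/3 = 4/9.
∫_0^4/3 u² dx = 32/405, so ||u||_L² = 4*sqrt(10)/45.
∫_0^4/3 (u')² dx = 4/9, so ||u'||_L² = 2/3.
Ratio ||u||_L² / ||u'||_L² = 2*sqrt(10)/15.
Sharp Poincaré constant on H^1_0(0, 4/3) is C_P = L/π = 4/(3*π), achieved by sin(3*π/4·x).
A polynomial bump cannot attain the sharp Poincaré constant (only the first sine eigenfunction does), so the ratio is strictly less than C_P, consistent with ||u||_L² ≤ C_P ||u'||_L².


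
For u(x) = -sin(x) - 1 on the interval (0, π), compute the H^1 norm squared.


||u||_{H^1(0,π)}^2 = 4 + 2*π

u'(x) = -cos(x).
Expand u² and (u')² and integrate term by term on (0, π), using: for integers n ≥ 1, ∫_0^π sin²(nx) dx = ∫_0^π cos²(nx) dx = π/2; for n ≠ n', ∫_0^π sin(nx)sin(n'x) dx = ∫_0^π cos(nx)cos(n'x) dx = 0; and by product-to-sum, ∫_0^π sin(nx)cos(n'x) dx = ½∫_0^π [sin((n+n')x) + sin((n−n')x)] dx, which is 0 when n+n' is even and 2n/(n²−n'²) when n+n' is odd (it need not vanish on (0, π)). For the constant mode: ∫_0^π 1 dx = π, ∫_0^π cos(nx) dx = 0, ∫_0^π sin(nx) dx = (1−(−1)^n)/n.
  u² squared terms: (-1)²·∫1 dx = 1·π = π;  (-1)²·∫sin(x)² dx = 1·π/2 = π/2.
  u² cross terms: 2·(-1)·(-1)·∫1·sin(x) dx = 2·(2) = 4.
  So ∫_0^π u² dx = π + π/2 + 4 = 4 + 3*π/2.
  (u')² squared terms: (-1)²·∫cos(x)² dx = 1·π/2 = π/2.
  So ∫_0^π (u')² dx = π/2.
||u||_{H^1}^2 = (4 + 3*π/2) + (π/2) = 4 + 2*π.


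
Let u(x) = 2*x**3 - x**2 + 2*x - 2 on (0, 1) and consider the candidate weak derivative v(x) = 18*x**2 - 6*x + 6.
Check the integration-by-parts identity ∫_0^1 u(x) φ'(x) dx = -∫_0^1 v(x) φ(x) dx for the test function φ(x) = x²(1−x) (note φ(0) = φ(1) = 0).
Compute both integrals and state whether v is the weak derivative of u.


LHS = -4/15, RHS = -4/5. No, v is not the weak derivative of u.

u(x) = 2*x**3 - x**2 + 2*x - 2, classical derivative u'(x) = 6*x**2 - 2*x + 2.
φ(x) = x²(1−x), so φ'(x) = x*(2 - 3*x).
Note φ(0) = φ(1) = 0, so the boundary term u·φ vanishes.
LHS = ∫_0^1 u(x) φ'(x) dx = ∫_0^1 (-6*x^5 + 7*x^4 - 8*x^3 + 10*x^2 - 4*x) dx. Term by term:
  ∫_0^1 -6*x^5 dx = -1;  ∫_0^1 7*x^4 dx = 7/5;  ∫_0^1 -8*x^3 dx = -2;
  ∫_0^1 10*x^2 dx = 10/3;  ∫_0^1 -4*x dx = -2.
Sum: -1 + 7/5 − 2 + 10/3 − 2 = -4/15.
So LHS = -4/15.
∫_0^1 v(x) φ(x) dx = ∫_0^1 (-18*x^5 + 24*x^4 - 12*x^3 + 6*x^2) dx. Term by term:
  ∫_0^1 -18*x^5 dx = -3;  ∫_0^1 24*x^4 dx = 24/5;  ∫_0^1 -12*x^3 dx = -3;
  ∫_0^1 6*x^2 dx = 2.
Sum: -3 + 24/5 − 3 + 2 = 4/5.
So RHS = -∫_0^1 v(x) φ(x) dx = -4/5.
LHS − RHS = 8/15 ≠ 0, so the identity fails.
(For a valid weak derivative the identity must hold for EVERY test function, in particular this one. The failure shows v is NOT the weak derivative of u.)
Correct weak derivative would be u'(x) = 6*x**2 - 2*x + 2.


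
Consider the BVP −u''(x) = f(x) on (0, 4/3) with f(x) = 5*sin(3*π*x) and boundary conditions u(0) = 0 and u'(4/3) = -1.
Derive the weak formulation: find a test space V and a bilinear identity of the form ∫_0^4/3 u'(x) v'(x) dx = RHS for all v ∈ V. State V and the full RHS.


V = {v ∈ H^1(0, 4/3) : v(0) = 0} (test functions vanish at x = 0 where u is specified); weak form: ∫_0^4/3 u'v' dx = ∫_0^4/3 (5*sin(3*π*x)) v dx − v(4/3) for all v ∈ V.

Multiply both sides by a test function v and integrate from 0 to 4/3:
  ∫_0^4/3 −u''(x) v(x) dx = ∫_0^4/3 f(x) v(x) dx.
Integrate the LHS by parts once:
  ∫_0^4/3 −u'' v dx = −[u'(x) v(x)]_0^4/3 + ∫_0^4/3 u'(x) v'(x) dx.
Thus ∫_0^4/3 u'(x) v'(x) dx = ∫_0^4/3 f(x) v(x) dx + [u'(x) v(x)]_0^4/3.
Choose V so that boundary terms are either known or forced to vanish.
Mixed BC: u(0) = 0 (Dirichlet) and u'(4/3) = -1 (Neumann). Define V = {v ∈ H^1(0, 4/3) : v(0) = 0}. Then [u' v]_0^4/3 = u'(4/3)·v(4/3) − u'(0)·0 = − v(4/3).
Weak formulation: find u (satisfying any essential BC) such that ∫_0^4/3 u'(x) v'(x) dx = ∫_0^4/3 f v dx − v(4/3) for all v ∈ V (Dirichlet at 0 absorbed into V; Neumann datum at x = 4/3 contributes the boundary term).
Substituting f(x) = 5*sin(3*π*x), the right-hand side is ∫_0^4/3 (5*sin(3*π*x)) v dx − v(4/3).


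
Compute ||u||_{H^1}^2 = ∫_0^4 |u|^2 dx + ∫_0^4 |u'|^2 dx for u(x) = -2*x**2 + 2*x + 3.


||u||_{H^1}^2 = 7468/15

The H^1 norm (squared) on an interval (0, L) is
  ||u||_{H^1}^2 = ∫_0^L u(x)^2 dx + ∫_0^L u'(x)^2 dx.
Compute u'(x) = 2 - 4*x.
Then u(x)^2 = 4*x**4 - 8*x**3 - 8*x**2 + 12*x + 9 and u'(x)^2 = 16*x**2 - 16*x + 4.
Integrate each monomial from 0 to 4 using ∫_0^4 c·x^n dx = c·4^(n+1)/(n+1):
  ∫_0^4 u(x)^2 dx = ∫_0^4 (4*x^4 - 8*x^3 - 8*x^2 + 12*x + 9) dx. Term by term:
    ∫_0^4 4*x^4 dx = 4096/5;  ∫_0^4 -8*x^3 dx = -512;  ∫_0^4 -8*x^2 dx = -512/3;
    ∫_0^4 12*x dx = 96;  ∫_0^4 9 dx = 36.
  Sum: 4096/5 − 512 − 512/3 + 96 + 36 = 4028/15.
  ∫_0^4 u'(x)^2 dx = ∫_0^4 (16*x^2 - 16*x + 4) dx. Term by term:
    ∫_0^4 16*x^2 dx = 1024/3;  ∫_0^4 -16*x dx = -128;  ∫_0^4 4 dx = 16.
  Sum: 1024/3 − 128 + 16 = 688/3.
Adding: ||u||_{H^1}^2 = 4028/15 + 688/3 = 7468/15.


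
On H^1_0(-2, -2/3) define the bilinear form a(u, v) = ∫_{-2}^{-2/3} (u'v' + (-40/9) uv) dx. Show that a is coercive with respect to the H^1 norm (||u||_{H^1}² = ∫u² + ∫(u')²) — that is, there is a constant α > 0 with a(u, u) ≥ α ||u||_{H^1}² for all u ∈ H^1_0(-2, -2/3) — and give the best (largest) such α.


α = (-640 + 81*π^2)/(9*(16 + 9*π^2))

Coercivity of a(·,·) on H^1_0(-2, -2/3) means a(u, u) ≥ α ||u||_{H^1}² for every u ∈ H^1_0.
The interval has length L = 4/3, and Poincaré/coercivity depend only on L. Here a(u, u) = ∫(u')² + (-40/9)·∫u².
Here c = -40/9 < 0 with |c| < (π/L)² = 9*π^2/16, so coercivity still holds. The condition a(u,u) ≥ α||u||_{H^1}² reads (1−α)∫(u')² ≥ (α−c)∫u². Any admissible α is ≤ 1 (rapidly oscillating u have ∫u²/∫(u')² → 0), and α = 1 would force 0 ≥ (1−c)∫u², impossible since c < 1; so 1−α > 0. By the sharp Poincaré inequality on H^1_0 of an interval of length L, ∫(u')² ≥ (π/L)²∫u² with equality for the first sine mode sin(π(x−x₀)/L) (x₀ the left endpoint), so the inequality holds for all u iff (1−α)(π/L)² ≥ α − c, i.e. α ≤ ((π/L)² + c)/((π/L)² + 1) = (1 + c(L/π)²)/(1 + (L/π)²). (Direct route, valid since c ≤ 0: Poincaré gives c∫u² ≥ c(L/π)²∫(u')², so a(u,u) ≥ (1 + c(L/π)²)∫(u')², while ||u||_{H^1}² ≤ (1 + (L/π)²)∫(u')²; dividing yields the same α.) With (π/L)² = 9*π^2/16 and c = -40/9, the largest admissible constant is α = ((π/L)² + c)/((π/L)² + 1).
Simplifying, α = (-640 + 81*π^2)/(9*(16 + 9*π^2)).


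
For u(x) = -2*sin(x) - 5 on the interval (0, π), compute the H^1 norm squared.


||u||_{H^1(0,π)}^2 = 40 + 29*π

u'(x) = -2*cos(x).
Expand u² and (u')² and integrate term by term on (0, π), using: for integers n ≥ 1, ∫_0^π sin²(nx) dx = ∫_0^π cos²(nx) dx = π/2; for n ≠ n', ∫_0^π sin(nx)sin(n'x) dx = ∫_0^π cos(nx)cos(n'x) dx = 0; and by product-to-sum, ∫_0^π sin(nx)cos(n'x) dx = ½∫_0^π [sin((n+n')x) + sin((n−n')x)] dx, which is 0 when n+n' is even and 2n/(n²−n'²) when n+n' is odd (it need not vanish on (0, π)). For the constant mode: ∫_0^π 1 dx = π, ∫_0^π cos(nx) dx = 0, ∫_0^π sin(nx) dx = (1−(−1)^n)/n.
  u² squared terms: (-5)²·∫1 dx = 25·π = 25*π;  (-2)²·∫sin(x)² dx = 4·π/2 = 2*π.
  u² cross terms: 2·(-5)·(-2)·∫1·sin(x) dx = 20·(2) = 40.
  So ∫_0^π u² dx = 25*π + 2*π + 40 = 40 + 27*π.
  (u')² squared terms: (-2)²·∫cos(x)² dx = 4·π/2 = 2*π.
  So ∫_0^π (u')² dx = 2*π.
||u||_{H^1}^2 = (40 + 27*π) + (2*π) = 40 + 29*π.


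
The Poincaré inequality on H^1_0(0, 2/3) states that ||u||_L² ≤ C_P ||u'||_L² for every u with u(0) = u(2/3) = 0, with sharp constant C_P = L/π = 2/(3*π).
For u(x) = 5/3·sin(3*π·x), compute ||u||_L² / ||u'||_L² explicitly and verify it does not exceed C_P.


||u||_L² / ||u'||_L² = 1/(3*π) < C_P = 2/(3*π).

u(x) = 5/3·sin(3*π·x), so u'(x) = 5*π*cos(3*π*x).
Writing u(x) = A·sin(kπx/L) with A = 5/3 and k = 2, use ∫_0^L sin²(kπx/L) dx = L/2 and ∫_0^L cos²(kπx/L) dx = L/2.
u² = 25/9·sin²(3*π·x) and (u')² = 25*π^2·cos²(3*π·x), and each of sin², cos² integrates to L/2 = 1/3 over (0, 2/3).
∫_0^2/3 u² dx = 25/27, so ||u||_L² = 5*sqrt(3)/9.
∫_0^2/3 (u')² dx = 25*π^2/3, so ||u'||_L² = 5*sqrt(3)*π/3.
Ratio ||u||_L² / ||u'||_L² = 1/(3*π).
Sharp Poincaré constant on H^1_0(0, 2/3) is C_P = L/π = 2/(3*π), achieved by sin(3*π/2·x).
This is the k = 2 harmonic; the ratio L/(kπ) is strictly less than C_P = L/π, consistent with the sharp inequality ||u||_L² ≤ C_P ||u'||_L².


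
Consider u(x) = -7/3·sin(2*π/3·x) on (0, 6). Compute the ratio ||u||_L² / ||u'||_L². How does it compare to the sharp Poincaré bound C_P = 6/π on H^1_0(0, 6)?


||u||_L² / ||u'||_L² = 3/(2*π) < C_P = 6/π.

u(x) = -7/3·sin(2*π/3·x), so u'(x) = -14*π*cos(2*π*x/3)/9.
Writing u(x) = A·sin(kπx/L) with A = -7/3 and k = 4, use ∫_0^L sin²(kπx/L) dx = L/2 and ∫_0^L cos²(kπx/L) dx = L/2.
u² = 49/9·sin²(2*π/3·x) and (u')² = 196*π^2/81·cos²(2*π/3·x), and each of sin², cos² integrates to L/2 = 3 over (0, 6).
∫_0^6 u² dx = 49/3, so ||u||_L² = 7*sqrt(3)/3.
∫_0^6 (u')² dx = 196*π^2/27, so ||u'||_L² = 14*sqrt(3)*π/9.
Ratio ||u||_L² / ||u'||_L² = 3/(2*π).
Sharp Poincaré constant on H^1_0(0, 6) is C_P = L/π = 6/π, achieved by sin(π/6·x).
This is the k = 4 harmonic; the ratio L/(kπ) is strictly less than C_P = L/π, consistent with the sharp inequality ||u||_L² ≤ C_P ||u'||_L².


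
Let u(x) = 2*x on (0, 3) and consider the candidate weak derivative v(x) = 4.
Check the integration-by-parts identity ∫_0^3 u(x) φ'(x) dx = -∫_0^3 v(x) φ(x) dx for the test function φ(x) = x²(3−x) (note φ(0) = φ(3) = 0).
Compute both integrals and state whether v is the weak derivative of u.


LHS = -27/2, RHS = -27. No, v is not the weak derivative of u.

u(x) = 2*x, classical derivative u'(x) = 2.
φ(x) = x²(3−x), so φ'(x) = 3*x*(2 - x).
Note φ(0) = φ(3) = 0, so the boundary term u·φ vanishes.
LHS = ∫_0^3 u(x) φ'(x) dx = ∫_0^3 (-6*x^3 + 12*x^2) dx. Term by term:
  ∫_0^3 -6*x^3 dx = -243/2;  ∫_0^3 12*x^2 dx = 108.
Sum: -243/2 + 108 = -27/2.
So LHS = -27/2.
∫_0^3 v(x) φ(x) dx = ∫_0^3 (-4*x^3 + 12*x^2) dx. Term by term:
  ∫_0^3 -4*x^3 dx = -81;  ∫_0^3 12*x^2 dx = 108.
Sum: -81 + 108 = 27.
So RHS = -∫_0^3 v(x) φ(x) dx = -27.
LHS − RHS = 27/2 ≠ 0, so the identity fails.
(For a valid weak derivative the identity must hold for EVERY test function, in particular this one. The failure shows v is NOT the weak derivative of u.)
Correct weak derivative would be u'(x) = 2.


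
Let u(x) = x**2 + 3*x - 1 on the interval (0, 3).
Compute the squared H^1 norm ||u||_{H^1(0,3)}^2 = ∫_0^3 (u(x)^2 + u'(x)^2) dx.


||u||_{H^1}^2 = 3261/10

The H^1 norm (squared) on an interval (0, L) is
  ||u||_{H^1}^2 = ∫_0^L u(x)^2 dx + ∫_0^L u'(x)^2 dx.
Compute u'(x) = 2*x + 3.
Then u(x)^2 = x**4 + 6*x**3 + 7*x**2 - 6*x + 1 and u'(x)^2 = 4*x**2 + 12*x + 9.
Integrate each monomial from 0 to 3 using ∫_0^3 c·x^n dx = c·3^(n+1)/(n+1):
  ∫_0^3 u(x)^2 dx = ∫_0^3 (x^4 + 6*x^3 + 7*x^2 - 6*x + 1) dx. Term by term:
    ∫_0^3 x^4 dx = 243/5;  ∫_0^3 6*x^3 dx = 243/2;  ∫_0^3 7*x^2 dx = 63;
    ∫_0^3 -6*x dx = -27;  ∫_0^3 1 dx = 3.
  Sum: 243/5 + 243/2 + 63 − 27 + 3 = 2091/10.
  ∫_0^3 u'(x)^2 dx = ∫_0^3 (4*x^2 + 12*x + 9) dx. Term by term:
    ∫_0^3 4*x^2 dx = 36;  ∫_0^3 12*x dx = 54;  ∫_0^3 9 dx = 27.
  Sum: 36 + 54 + 27 = 117.
Adding: ||u||_{H^1}^2 = 2091/10 + 117 = 3261/10.


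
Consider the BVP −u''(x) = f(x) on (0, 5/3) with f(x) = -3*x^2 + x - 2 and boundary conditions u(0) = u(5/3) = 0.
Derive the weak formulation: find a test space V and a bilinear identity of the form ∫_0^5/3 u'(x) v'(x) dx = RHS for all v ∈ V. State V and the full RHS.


V = H^1_0(0, 5/3) (so v(0) = v(5/3) = 0); weak form: ∫_0^5/3 u'v' dx = ∫_0^5/3 (-3*x^2 + x - 2) v dx for all v ∈ V.

Multiply both sides by a test function v and integrate from 0 to 5/3:
  ∫_0^5/3 −u''(x) v(x) dx = ∫_0^5/3 f(x) v(x) dx.
Integrate the LHS by parts once:
  ∫_0^5/3 −u'' v dx = −[u'(x) v(x)]_0^5/3 + ∫_0^5/3 u'(x) v'(x) dx.
Thus ∫_0^5/3 u'(x) v'(x) dx = ∫_0^5/3 f(x) v(x) dx + [u'(x) v(x)]_0^5/3.
Choose V so that boundary terms are either known or forced to vanish.
u is Dirichlet: u(0) = u(5/3) = 0. Let V = H^1_0(0, 5/3); then v(0) = v(5/3) = 0, and [u' v]_0^5/3 = 0.
Weak formulation: find u (satisfying any essential BC) such that ∫_0^5/3 u'(x) v'(x) dx = ∫_0^5/3 f v dx for all v ∈ V.
Substituting f(x) = -3*x^2 + x - 2, the right-hand side is ∫_0^5/3 (-3*x^2 + x - 2) v dx.


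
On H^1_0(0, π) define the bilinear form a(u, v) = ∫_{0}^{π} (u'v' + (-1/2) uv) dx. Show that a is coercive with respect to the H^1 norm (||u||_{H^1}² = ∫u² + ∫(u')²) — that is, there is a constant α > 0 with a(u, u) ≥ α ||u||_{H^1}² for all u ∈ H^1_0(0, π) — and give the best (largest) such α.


α = 1/4

Coercivity of a(·,·) on H^1_0(0, π) means a(u, u) ≥ α ||u||_{H^1}² for every u ∈ H^1_0.
The interval has length L = π, and Poincaré/coercivity depend only on L. Here a(u, u) = ∫(u')² + (-1/2)·∫u².
Here c = -1/2 < 0 with |c| < (π/L)² = 1, so coercivity still holds. The condition a(u,u) ≥ α||u||_{H^1}² reads (1−α)∫(u')² ≥ (α−c)∫u². Any admissible α is ≤ 1 (rapidly oscillating u have ∫u²/∫(u')² → 0), and α = 1 would force 0 ≥ (1−c)∫u², impossible since c < 1; so 1−α > 0. By the sharp Poincaré inequality on H^1_0 of an interval of length L, ∫(u')² ≥ (π/L)²∫u² with equality for the first sine mode sin(π(x−x₀)/L) (x₀ the left endpoint), so the inequality holds for all u iff (1−α)(π/L)² ≥ α − c, i.e. α ≤ ((π/L)² + c)/((π/L)² + 1) = (1 + c(L/π)²)/(1 + (L/π)²). (Direct route, valid since c ≤ 0: Poincaré gives c∫u² ≥ c(L/π)²∫(u')², so a(u,u) ≥ (1 + c(L/π)²)∫(u')², while ||u||_{H^1}² ≤ (1 + (L/π)²)∫(u')²; dividing yields the same α.) With (π/L)² = 1 and c = -1/2, the largest admissible constant is α = ((π/L)² + c)/((π/L)² + 1).
Simplifying, α = 1/4.


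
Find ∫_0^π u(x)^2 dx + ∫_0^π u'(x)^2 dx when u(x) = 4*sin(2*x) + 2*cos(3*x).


||u||_{H^1(0,π)}^2 = -128 + 60*π

u'(x) = -6*sin(3*x) + 8*cos(2*x).
Expand u² and (u')² and integrate term by term on (0, π), using: for integers n ≥ 1, ∫_0^π sin²(nx) dx = ∫_0^π cos²(nx) dx = π/2; for n ≠ n', ∫_0^π sin(nx)sin(n'x) dx = ∫_0^π cos(nx)cos(n'x) dx = 0; and by product-to-sum, ∫_0^π sin(nx)cos(n'x) dx = ½∫_0^π [sin((n+n')x) + sin((n−n')x)] dx, which is 0 when n+n' is even and 2n/(n²−n'²) when n+n' is odd (it need not vanish on (0, π)).
  u² squared terms: (2)²·∫cos(3x)² dx = 4·π/2 = 2*π;  (4)²·∫sin(2x)² dx = 16·π/2 = 8*π.
  u² cross terms: 2·(2)·(4)·∫cos(3x)·sin(2x) dx = 16·(-4/5) = -64/5.
  So ∫_0^π u² dx = 2*π + 8*π − 64/5 = -64/5 + 10*π.
  (u')² squared terms: (-6)²·∫sin(3x)² dx = 36·π/2 = 18*π;  (8)²·∫cos(2x)² dx = 64·π/2 = 32*π.
  (u')² cross terms: 2·(-6)·(8)·∫sin(3x)·cos(2x) dx = -96·(6/5) = -576/5.
  So ∫_0^π (u')² dx = 18*π + 32*π − 576/5 = -576/5 + 50*π.
||u||_{H^1}^2 = (-64/5 + 10*π) + (-576/5 + 50*π) = -128 + 60*π.


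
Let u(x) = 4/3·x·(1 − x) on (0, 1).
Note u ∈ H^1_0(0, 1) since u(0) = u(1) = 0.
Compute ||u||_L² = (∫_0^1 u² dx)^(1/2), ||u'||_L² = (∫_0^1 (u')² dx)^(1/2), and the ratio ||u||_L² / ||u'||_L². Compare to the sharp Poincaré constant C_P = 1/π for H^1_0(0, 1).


||u||_L² / ||u'||_L² = sqrt(10)/10 < C_P = 1/π.

u(x) = 4/3·x·(1 − x), so u'(x) = 4/3 - 8*x/3.
u(x) = 4/3·x·(1 − x) vanishes at x = 0 and x = 1, so u ∈ H^1_0(0, 1). Differentiate via the product rule and integrate the resulting polynomials term by term.
  ∫_0^1 u² dx = ∫_0^1 (16*x^4/9 - 32*x^3/9 + 16*x^2/9) dx. Term by term:
    ∫_0^1 16*x^4/9 dx = 16/45;  ∫_0^1 -32*x^3/9 dx = -8/9;  ∫_0^1 16*x^2/9 dx = 16/27.
  Sum: 16/45 − 8/9 + 16/27 = 8/135.
  ∫_0^1 (u')² dx = ∫_0^1 (64*x^2/9 - 64*x/9 + 16/9) dx. Term by term:
    ∫_0^1 64*x^2/9 dx = 64/27;  ∫_0^1 -64*x/9 dx = -32/9;  ∫_0^1 16/9 dx = 16/9.
  Sum: 64/27 − 32/9 + 16/9 = 16/27.
∫_0^1 u² dx = 8/135, so ||u||_L² = 2*sqrt(30)/45.
∫_0^1 (u')² dx = 16/27, so ||u'||_L² = 4*sqrt(3)/9.
Ratio ||u||_L² / ||u'||_L² = sqrt(10)/10.
Sharp Poincaré constant on H^1_0(0, 1) is C_P = L/π = 1/π, achieved by sin(π·x).
A polynomial bump cannot attain the sharp Poincaré constant (only the first sine eigenfunction does), so the ratio is strictly less than C_P, consistent with ||u||_L² ≤ C_P ||u'||_L².


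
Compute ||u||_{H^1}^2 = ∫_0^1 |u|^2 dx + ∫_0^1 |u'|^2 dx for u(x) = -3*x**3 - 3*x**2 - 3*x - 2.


||u||_{H^1}^2 = 9407/70

The H^1 norm (squared) on an interval (0, L) is
  ||u||_{H^1}^2 = ∫_0^L u(x)^2 dx + ∫_0^L u'(x)^2 dx.
Compute u'(x) = -9*x**2 - 6*x - 3.
Then u(x)^2 = 9*x**6 + 18*x**5 + 27*x**4 + 30*x**3 + 21*x**2 + 12*x + 4 and u'(x)^2 = 81*x**4 + 108*x**3 + 90*x**2 + 36*x + 9.
Integrate each monomial from 0 to 1 using ∫_0^1 c·x^n dx = c·1^(n+1)/(n+1):
  ∫_0^1 u(x)^2 dx = ∫_0^1 (9*x^6 + 18*x^5 + 27*x^4 + 30*x^3 + 21*x^2 + 12*x + 4) dx. Term by term:
    ∫_0^1 9*x^6 dx = 9/7;  ∫_0^1 18*x^5 dx = 3;  ∫_0^1 27*x^4 dx = 27/5;
    ∫_0^1 30*x^3 dx = 15/2;  ∫_0^1 21*x^2 dx = 7;  ∫_0^1 12*x dx = 6;
    ∫_0^1 4 dx = 4.
  Sum: 9/7 + 3 + 27/5 + 15/2 + 7 + 6 + 4 = 2393/70.
  ∫_0^1 u'(x)^2 dx = ∫_0^1 (81*x^4 + 108*x^3 + 90*x^2 + 36*x + 9) dx. Term by term:
    ∫_0^1 81*x^4 dx = 81/5;  ∫_0^1 108*x^3 dx = 27;  ∫_0^1 90*x^2 dx = 30;
    ∫_0^1 36*x dx = 18;  ∫_0^1 9 dx = 9.
  Sum: 81/5 + 27 + 30 + 18 + 9 = 501/5.
Adding: ||u||_{H^1}^2 = 2393/70 + 501/5 = 9407/70.


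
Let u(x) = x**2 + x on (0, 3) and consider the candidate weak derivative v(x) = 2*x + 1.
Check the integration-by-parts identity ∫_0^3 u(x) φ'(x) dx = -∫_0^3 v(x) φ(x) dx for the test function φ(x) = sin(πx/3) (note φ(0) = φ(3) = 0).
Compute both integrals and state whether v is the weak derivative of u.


LHS = -24/π, RHS = -24/π. Yes, v = u' weakly.

u(x) = x**2 + x, classical derivative u'(x) = 2*x + 1.
φ(x) = sin(πx/3), so φ'(x) = π*cos(π*x/3)/3.
Note φ(0) = φ(3) = 0, so the boundary term u·φ vanishes.
LHS = ∫_0^3 u(x) φ'(x) dx = ∫_0^3 (π*x^2*cos(π*x/3)/3 + π*x*cos(π*x/3)/3) dx. Term by term:
  ∫_0^3 π*x*cos(π*x/3)/3 dx = -6/π;  ∫_0^3 π*x^2*cos(π*x/3)/3 dx = -18/π.
Sum: -6/π − 18/π = -24/π.
So LHS = -24/π.
∫_0^3 v(x) φ(x) dx = ∫_0^3 (2*x*sin(π*x/3) + sin(π*x/3)) dx. Term by term:
  ∫_0^3 2*x*sin(π*x/3) dx = 18/π;  ∫_0^3 sin(π*x/3) dx = 6/π.
Sum: 18/π + 6/π = 24/π.
So RHS = -∫_0^3 v(x) φ(x) dx = -24/π.
LHS = RHS, so the identity holds for this test φ.
Moreover u is smooth here and v(x) = u'(x) = 2*x + 1 pointwise, so the identity holds for every test function. Hence v is the weak derivative of u.
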